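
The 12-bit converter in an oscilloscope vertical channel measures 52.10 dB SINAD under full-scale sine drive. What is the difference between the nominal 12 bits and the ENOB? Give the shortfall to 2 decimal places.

3.64 bits

N_eff = (52.10 − 1.76)/6.02 = 8.3621 bits.
12 − 8.3621 = 3.64 bits below nominal.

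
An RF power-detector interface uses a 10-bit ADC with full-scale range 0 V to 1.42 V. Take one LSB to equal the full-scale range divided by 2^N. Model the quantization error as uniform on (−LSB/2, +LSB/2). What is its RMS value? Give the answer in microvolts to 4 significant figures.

400.3 µV

Span = 1.42 V.
Step size = 1.42/1024 V = 1.38672 mV.
For a uniform distribution on [−LSB/2, +LSB/2], V_rms = LSB/√12 = 1.38672 mV/3.4641 = 400.3 µV.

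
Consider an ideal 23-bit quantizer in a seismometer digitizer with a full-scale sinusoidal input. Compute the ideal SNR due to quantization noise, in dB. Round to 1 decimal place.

SNR = 6.02·23 + 1.76 = 140.22 dB.

140.2 dB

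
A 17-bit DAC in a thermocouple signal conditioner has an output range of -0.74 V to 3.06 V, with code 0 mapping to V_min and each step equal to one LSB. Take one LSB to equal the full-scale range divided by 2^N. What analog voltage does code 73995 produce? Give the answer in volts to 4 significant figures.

Full-scale range = 3.06 V − (-0.74 V) = 3.8 V. LSB = 3.8 V / 2^17.
Output = V_min + (73995/131072) × range = -0.74 + 0.564537 × 3.8 V
      = -0.74 + 2.14524 = 1.40524 V.

1.405 V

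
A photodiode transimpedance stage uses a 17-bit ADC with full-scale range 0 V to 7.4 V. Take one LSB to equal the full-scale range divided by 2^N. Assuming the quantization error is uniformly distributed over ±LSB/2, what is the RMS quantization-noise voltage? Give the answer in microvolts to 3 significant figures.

Full-scale range = 7.4 V.
LSB = 7.4 V ÷ 2^17 = 7.4/131072 V = 56.458 µV.
RMS of a uniform error over width LSB is LSB/√12 = 16.3 µV.

16.3 µV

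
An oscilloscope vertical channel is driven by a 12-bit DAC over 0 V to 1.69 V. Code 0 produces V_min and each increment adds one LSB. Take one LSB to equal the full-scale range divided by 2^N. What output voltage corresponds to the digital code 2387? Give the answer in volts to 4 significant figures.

V_FS = 1.69 V. LSB = 1.69 V / 2^12.
Output = V_min + (2387/4096) × range = 0 + 0.582764 × 1.69 V
      = 0 V + 0.984871 V = 0.984871 V.

0.9849 V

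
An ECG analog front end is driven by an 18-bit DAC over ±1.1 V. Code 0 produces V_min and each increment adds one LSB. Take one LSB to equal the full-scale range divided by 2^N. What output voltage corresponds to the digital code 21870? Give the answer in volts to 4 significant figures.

-0.9165 V

Full-scale range = 1.1 V − (-1.1 V) = 2.2 V. LSB = 2.2 V / 2^18.
Output = V_min + (21870/262144) × range = -1.1 + 0.0834274 × 2.2 V
      = -1.1 V + 0.183540 V = -0.916460 V.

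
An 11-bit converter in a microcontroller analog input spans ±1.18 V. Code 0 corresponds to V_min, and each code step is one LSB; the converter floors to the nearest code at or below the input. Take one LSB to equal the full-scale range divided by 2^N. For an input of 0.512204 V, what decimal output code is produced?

1468

Range = 1.18 − (-1.18) = 2.36 V. LSB = 2.36 V / 2^11 ≈ 1.152 mV.
code = ⌊(V_in − V_min)/LSB⌋ = ⌊(V_in − V_min) × 2^11 / range⌋
     = ⌊(0.512204 − (-1.18)) × 2048 / 2.36⌋ = ⌊1.692204 × 2048/2.36⌋
     = ⌊1468.489⌋ = 1468.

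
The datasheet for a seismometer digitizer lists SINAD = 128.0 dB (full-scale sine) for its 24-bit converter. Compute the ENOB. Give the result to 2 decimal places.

ENOB = (SINAD − 1.76) / 6.02 = (128.0 − 1.76) / 6.02 = 126.24 / 6.02 = 20.9701.

20.97 bits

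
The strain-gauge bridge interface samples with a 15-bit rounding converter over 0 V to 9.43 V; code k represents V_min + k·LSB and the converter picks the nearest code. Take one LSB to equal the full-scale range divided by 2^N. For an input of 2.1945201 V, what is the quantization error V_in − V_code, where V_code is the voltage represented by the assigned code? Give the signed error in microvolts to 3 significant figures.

−96.0 µV

Span = 9.43 V. LSB = 9.43 V / 2^15 ≈ 287.8 µV.
(V_in − V_min)/LSB = (2.1945201 − (0)) × 32768/9.43 = 7625.6665 → nearest code k = 7626.
V_code = V_min + k × range/2^15 = 0 + 7626 × 9.43/32768 = 2.1946160889 V.
e = 2.1945201 − (2.1946160889) = −96.0 µV.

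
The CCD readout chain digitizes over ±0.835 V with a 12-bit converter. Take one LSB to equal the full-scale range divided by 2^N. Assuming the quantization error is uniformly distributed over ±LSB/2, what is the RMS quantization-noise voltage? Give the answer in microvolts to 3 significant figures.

Full-scale range = 0.835 V − (-0.835 V) = 1.67 V.
Step size = 1.67/4096 V = 407.71 µV.
For a uniform distribution on [−LSB/2, +LSB/2], V_rms = LSB/√12 = 407.71 µV/3.4641 = 118 µV.

118 µV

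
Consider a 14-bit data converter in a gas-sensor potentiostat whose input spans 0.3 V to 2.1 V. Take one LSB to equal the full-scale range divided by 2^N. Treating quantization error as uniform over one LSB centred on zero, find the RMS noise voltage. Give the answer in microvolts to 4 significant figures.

Span: 2.1 V − (0.3 V) = 1.8 V.
LSB = 1.8 V / 2^14 = 109.863 µV.
For a uniform distribution on [−LSB/2, +LSB/2], V_rms = LSB/√12 = 109.863 µV/3.4641 = 31.71 µV.

31.71 µV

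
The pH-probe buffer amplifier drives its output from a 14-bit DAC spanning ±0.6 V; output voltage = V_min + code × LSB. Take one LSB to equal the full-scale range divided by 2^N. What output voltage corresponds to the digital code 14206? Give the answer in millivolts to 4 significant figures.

440.5 mV

The full-scale span is 0.6 − (-0.6) = 1.2 V. LSB = 1.2 V / 2^14.
V_out = V_min + code × LSB = -0.6 V + 14206 × 1.2 V / 16384
      = -0.6 V + 1.04048 V = 0.440479 V.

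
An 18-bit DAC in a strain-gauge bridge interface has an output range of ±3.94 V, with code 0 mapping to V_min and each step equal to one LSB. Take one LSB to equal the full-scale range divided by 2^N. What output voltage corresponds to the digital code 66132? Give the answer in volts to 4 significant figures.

-1.952 V

Range = 3.94 − (-3.94) = 7.88 V. LSB = 7.88 V / 2^18.
Output = V_min + (66132/262144) × range = -3.94 + 0.252274 × 7.88 V
      = -3.94 + 1.98792 = -1.95208 V.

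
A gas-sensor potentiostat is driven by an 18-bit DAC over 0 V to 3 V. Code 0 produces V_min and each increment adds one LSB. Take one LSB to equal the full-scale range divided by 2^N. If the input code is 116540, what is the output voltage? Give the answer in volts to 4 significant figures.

1.334 V

Span = 3 V. LSB = 3 V / 2^18.
V_out = V_min + code × LSB = 0 V + 116540 × 3 V / 262144
      = 0 V + 1.33369 V = 1.33369 V.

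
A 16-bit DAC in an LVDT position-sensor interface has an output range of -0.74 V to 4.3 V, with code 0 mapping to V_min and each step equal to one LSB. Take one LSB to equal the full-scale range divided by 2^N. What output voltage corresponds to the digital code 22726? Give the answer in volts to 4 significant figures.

The full-scale span is 4.3 − (-0.74) = 5.04 V. LSB = 5.04 V / 2^16.
V_out = -0.74 + 22726 × (5.04/65536) V
      = -0.74 + 1.74773 = 1.00773 V.

1.008 V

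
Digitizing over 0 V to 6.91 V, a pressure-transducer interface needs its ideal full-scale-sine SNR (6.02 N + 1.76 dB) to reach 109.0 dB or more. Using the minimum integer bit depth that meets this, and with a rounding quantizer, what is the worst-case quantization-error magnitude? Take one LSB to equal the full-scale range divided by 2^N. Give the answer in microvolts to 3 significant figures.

13.2 µV

Span = 6.91 V.
Required N = ⌈(109.0 − 1.76)/6.02⌉ = ⌈17.814⌉ = 18.
LSB = 6.91 V / 2^18 = 26.360 µV.
Half an LSB is 13.2 µV.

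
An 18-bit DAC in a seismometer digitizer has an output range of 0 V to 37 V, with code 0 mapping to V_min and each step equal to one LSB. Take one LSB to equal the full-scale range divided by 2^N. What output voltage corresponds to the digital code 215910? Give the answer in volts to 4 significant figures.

30.47 V

Full-scale range = 37 V. LSB = 37 V / 2^18.
V_out = V_min + code × LSB = 0 V + 215910 × 37 V / 262144
      = 0 + 30.4744 = 30.4744 V.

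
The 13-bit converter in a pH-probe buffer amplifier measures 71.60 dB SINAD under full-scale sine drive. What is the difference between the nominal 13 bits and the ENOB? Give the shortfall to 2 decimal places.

1.40 bits

Effective bits = (71.60 − 1.76)/6.02 = 11.6013.
Lost resolution: 13 − 11.6013 = 1.3987 bits.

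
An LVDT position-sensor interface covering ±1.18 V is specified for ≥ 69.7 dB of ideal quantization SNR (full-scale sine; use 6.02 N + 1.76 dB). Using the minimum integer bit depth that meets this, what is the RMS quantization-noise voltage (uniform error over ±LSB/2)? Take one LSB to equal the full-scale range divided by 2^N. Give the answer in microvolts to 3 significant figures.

Span: 1.18 V − (-1.18 V) = 2.36 V.
Solving 6.02 N ≥ 69.7 − 1.76: N ≥ 11.286. Round up → N = 12.
LSB = 2.36 V ÷ 2^12 = 2.36/4096 V = 0.57617 mV.
σ_q = LSB/√12 = 0.57617 mV/3.4641 = 166 µV.

166 µV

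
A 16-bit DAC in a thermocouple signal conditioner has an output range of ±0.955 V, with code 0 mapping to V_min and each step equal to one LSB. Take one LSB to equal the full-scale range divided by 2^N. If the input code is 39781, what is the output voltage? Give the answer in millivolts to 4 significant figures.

Span: 0.955 V − (-0.955 V) = 1.91 V. LSB = 1.91 V / 2^16.
V_out = -0.955 + 39781 × (1.91/65536) V
      = -0.955 + 1.15939 = 0.204389 V.

204.4 mV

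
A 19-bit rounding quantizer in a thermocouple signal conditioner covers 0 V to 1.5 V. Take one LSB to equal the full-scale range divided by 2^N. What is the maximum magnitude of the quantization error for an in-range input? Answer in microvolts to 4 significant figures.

V_FS = 1.5 V.
LSB = 1.5 V ÷ 2^19 = 1.5/524288 V = 2.86102 µV.
A rounding quantizer has |error| ≤ LSB/2 = 1.431 µV.

1.431 µV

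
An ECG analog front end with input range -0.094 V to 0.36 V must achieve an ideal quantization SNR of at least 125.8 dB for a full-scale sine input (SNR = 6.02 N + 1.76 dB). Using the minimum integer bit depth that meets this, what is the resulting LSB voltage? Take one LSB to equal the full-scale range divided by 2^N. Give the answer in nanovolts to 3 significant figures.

216 nV

Full-scale range = 0.36 V − (-0.094 V) = 0.454 V.
Solving 6.02 N ≥ 125.8 − 1.76: N ≥ 20.605. Round up → N = 21.
Step size = 0.454/2097152 V = 216 nV.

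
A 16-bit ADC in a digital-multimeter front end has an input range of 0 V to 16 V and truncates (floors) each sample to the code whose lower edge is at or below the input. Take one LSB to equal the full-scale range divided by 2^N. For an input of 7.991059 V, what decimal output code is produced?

Range is 16 V. LSB = 16 V / 2^16 ≈ 244.1 µV.
code = ⌊(V_in − V_min)/LSB⌋ = ⌊(V_in − V_min) × 2^16 / range⌋
     = ⌊(7.991059 − (0)) × 65536 / 16⌋ = ⌊7.991059 × 65536/16⌋
     = ⌊32731.378⌋ = 32731.

32731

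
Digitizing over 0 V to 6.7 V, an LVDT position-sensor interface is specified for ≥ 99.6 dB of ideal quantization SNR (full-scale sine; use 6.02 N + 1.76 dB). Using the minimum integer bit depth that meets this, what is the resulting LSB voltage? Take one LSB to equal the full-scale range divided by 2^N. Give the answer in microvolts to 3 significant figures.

Span = 6.7 V.
Required N = ⌈(99.6 − 1.76)/6.02⌉ = ⌈16.252⌉ = 17.
One LSB is 6.7 V / 131072 = 51.1 µV.

51.1 µV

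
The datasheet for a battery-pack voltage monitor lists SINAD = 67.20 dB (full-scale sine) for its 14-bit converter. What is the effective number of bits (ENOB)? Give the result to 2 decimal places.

Inverting SNR = 6.02 N + 1.76: N_eff = (67.20 − 1.76)/6.02 = 10.8704.

10.87 bits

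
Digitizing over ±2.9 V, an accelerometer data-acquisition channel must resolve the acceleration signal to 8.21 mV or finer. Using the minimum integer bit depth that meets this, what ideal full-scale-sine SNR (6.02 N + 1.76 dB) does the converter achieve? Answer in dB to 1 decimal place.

Span: 2.9 V − (-2.9 V) = 5.8 V.
Need 2^N ≥ 5.8 V / 8.21 mV = 706.5 → N_min = 10.
Ideal SNR at N = 10: 6.02·10 + 1.76 = 62.0 dB.

62.0 dB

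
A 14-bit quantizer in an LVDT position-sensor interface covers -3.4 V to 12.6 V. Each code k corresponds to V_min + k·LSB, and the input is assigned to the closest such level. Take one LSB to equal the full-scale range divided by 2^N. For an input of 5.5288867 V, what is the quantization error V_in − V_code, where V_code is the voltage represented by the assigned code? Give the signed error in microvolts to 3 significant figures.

Range = 12.6 − (-3.4) = 16 V. LSB = 16 V / 2^14 ≈ 0.9766 mV.
Position in LSBs: (5.5288867 − (-3.4)) × 16384/16 = 9143.1800; rounding gives k = 9143.
Reconstructed level: -3.4 + 9143 × 16/16384 V = 5.5287109375 V.
e = 5.5288867 − (5.5287109375) = +176 µV.

+176 µV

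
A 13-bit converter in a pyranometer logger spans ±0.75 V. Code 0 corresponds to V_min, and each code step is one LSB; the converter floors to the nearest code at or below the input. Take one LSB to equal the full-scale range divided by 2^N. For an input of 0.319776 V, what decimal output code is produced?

The full-scale span is 0.75 − (-0.75) = 1.5 V. LSB = 1.5 V / 2^13 ≈ 183.1 µV.
V_in − V_min = 0.319776 − (-0.75) = 1.069776 V.
Divide by LSB: 1.069776 × 8192/1.5 = 5842.4033.
Truncating gives code 5842.

5842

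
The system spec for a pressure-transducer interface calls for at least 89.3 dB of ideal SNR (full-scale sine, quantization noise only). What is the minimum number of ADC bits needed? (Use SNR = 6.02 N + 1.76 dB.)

N ≥ (89.3 − 1.76)/6.02 = 14.542 → N_min = 15.

15 bits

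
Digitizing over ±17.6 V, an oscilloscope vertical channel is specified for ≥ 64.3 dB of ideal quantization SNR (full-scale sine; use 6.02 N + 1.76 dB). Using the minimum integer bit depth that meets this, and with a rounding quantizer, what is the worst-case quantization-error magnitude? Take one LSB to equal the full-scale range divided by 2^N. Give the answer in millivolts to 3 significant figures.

8.59 mV

Span: 17.6 V − (-17.6 V) = 35.2 V.
Solving 6.02 N ≥ 64.3 − 1.76: N ≥ 10.389. Round up → N = 11.
LSB = 35.2 V ÷ 2^11 = 35.2/2048 V = 17.188 mV.
Half an LSB is 8.59 mV.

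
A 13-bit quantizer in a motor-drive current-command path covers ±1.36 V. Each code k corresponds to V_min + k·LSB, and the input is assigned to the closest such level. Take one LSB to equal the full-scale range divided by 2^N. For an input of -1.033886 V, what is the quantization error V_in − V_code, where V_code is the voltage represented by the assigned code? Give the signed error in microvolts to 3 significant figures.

+59.3 µV

The full-scale span is 1.36 − (-1.36) = 2.72 V. LSB = 2.72 V / 2^13 ≈ 332.0 µV.
(-1.033886 − (-1.36)) / LSB = 0.326114 × 8192/2.72 = 982.1786. Nearest integer: k = 982.
V_code = -1.36 + (982/8192) × 2.72 = -1.033945313 V.
e = -1.033886 − (-1.033945313) = +59.3 µV.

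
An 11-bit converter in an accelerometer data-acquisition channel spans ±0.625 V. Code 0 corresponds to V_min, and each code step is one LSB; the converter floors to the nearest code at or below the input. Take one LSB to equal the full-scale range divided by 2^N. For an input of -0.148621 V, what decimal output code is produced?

780

Full-scale range = 0.625 V − (-0.625 V) = 1.25 V. LSB = 1.25 V / 2^11 ≈ 0.6104 mV.
(V_in − V_min) × 2^11/range = (-0.148621 − (-0.625)) × 2048/1.25 = 780.499.
Floor → code = 780.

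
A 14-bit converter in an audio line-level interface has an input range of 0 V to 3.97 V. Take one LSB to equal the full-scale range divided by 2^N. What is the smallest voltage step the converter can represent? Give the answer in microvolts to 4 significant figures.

V_FS = 3.97 V.
There are 2^14 = 16384 steps.
LSB = 3.97 V ÷ 2^14 = 3.97/16384 V = 242.3 µV.

242.3 µV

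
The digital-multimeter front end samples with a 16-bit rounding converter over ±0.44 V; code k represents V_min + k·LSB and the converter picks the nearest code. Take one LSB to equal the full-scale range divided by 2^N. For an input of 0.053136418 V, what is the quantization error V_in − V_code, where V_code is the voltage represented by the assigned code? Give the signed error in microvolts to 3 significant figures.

+2.87 µV

Span: 0.44 V − (-0.44 V) = 0.88 V. LSB = 0.88 V / 2^16 ≈ 13.43 µV.
(V_in − V_min)/LSB = (0.053136418 − (-0.44)) × 65536/0.88 = 36725.2140 → nearest code k = 36725.
V_code = V_min + k × range/2^16 = -0.44 + 36725 × 0.88/65536 = 0.053133544922 V.
e = 0.053136418 − (0.053133544922) = +2.87 µV.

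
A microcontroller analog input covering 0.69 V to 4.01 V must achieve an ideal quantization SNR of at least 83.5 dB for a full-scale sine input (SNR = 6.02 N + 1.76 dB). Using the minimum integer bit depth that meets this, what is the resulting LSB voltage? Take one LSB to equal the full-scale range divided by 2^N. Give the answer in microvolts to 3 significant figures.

Span: 4.01 V − (0.69 V) = 3.32 V.
6.02 N + 1.76 ≥ 83.5 gives N ≥ 13.578, so the minimum integer is 14.
Step size = 3.32/16384 V = 203 µV.

203 µV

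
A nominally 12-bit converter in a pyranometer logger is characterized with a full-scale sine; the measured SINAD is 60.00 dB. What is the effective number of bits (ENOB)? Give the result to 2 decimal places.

Inverting SNR = 6.02 N + 1.76: N_eff = (60.00 − 1.76)/6.02 = 9.6744.

9.67 bits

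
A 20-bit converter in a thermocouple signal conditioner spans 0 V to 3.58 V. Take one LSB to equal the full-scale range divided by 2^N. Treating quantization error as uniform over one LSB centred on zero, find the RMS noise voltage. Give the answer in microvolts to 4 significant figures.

V_FS = 3.58 V.
LSB = 3.58 V / 2^20 = 3.41415 µV.
For a uniform distribution on [−LSB/2, +LSB/2], V_rms = LSB/√12 = 3.41415 µV/3.4641 = 0.9856 µV.

0.9856 µV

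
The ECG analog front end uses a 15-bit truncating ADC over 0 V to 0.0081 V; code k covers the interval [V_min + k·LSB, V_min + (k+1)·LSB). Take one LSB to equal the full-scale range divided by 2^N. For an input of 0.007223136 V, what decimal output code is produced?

Range is 0.0081 V. LSB = 0.0081 V / 2^15 ≈ 247.2 nV.
(V_in − V_min) × 2^15/range = (0.007223136 − (0)) × 32768/0.0081 = 29220.706.
Floor → code = 29220.

29220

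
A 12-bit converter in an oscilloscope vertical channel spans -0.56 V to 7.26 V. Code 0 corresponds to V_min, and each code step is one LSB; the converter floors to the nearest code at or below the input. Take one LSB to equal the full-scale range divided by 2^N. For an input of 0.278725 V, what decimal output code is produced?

439

The full-scale span is 7.26 − (-0.56) = 7.82 V. LSB = 7.82 V / 2^12 ≈ 1.909 mV.
V_in − V_min = 0.278725 − (-0.56) = 0.838725 V.
Divide by LSB: 0.838725 × 4096/7.82 = 439.3117.
Truncating gives code 439.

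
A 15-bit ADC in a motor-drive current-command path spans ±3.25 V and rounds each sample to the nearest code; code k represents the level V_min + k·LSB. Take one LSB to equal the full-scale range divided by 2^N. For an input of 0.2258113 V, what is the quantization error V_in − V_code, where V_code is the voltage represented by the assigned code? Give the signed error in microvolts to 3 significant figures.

+72.8 µV

The full-scale span is 3.25 − (-3.25) = 6.5 V. LSB = 6.5 V / 2^15 ≈ 198.4 µV.
Position in LSBs: (0.2258113 − (-3.25)) × 32768/6.5 = 17522.3669; rounding gives k = 17522.
Reconstructed level: -3.25 + 17522 × 6.5/32768 V = 0.22573852539 V.
V_in − V_code = 0.2258113 − (0.22573852539) = +72.8 µV.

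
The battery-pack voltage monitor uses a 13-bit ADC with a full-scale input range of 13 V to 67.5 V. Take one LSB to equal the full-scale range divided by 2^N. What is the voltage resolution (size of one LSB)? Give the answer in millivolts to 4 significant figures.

6.653 mV

Full-scale range = 67.5 V − (13 V) = 54.5 V.
2^13 = 8192 levels.
LSB = 54.5 V ÷ 2^13 = 54.5/8192 V = 6.653 mV.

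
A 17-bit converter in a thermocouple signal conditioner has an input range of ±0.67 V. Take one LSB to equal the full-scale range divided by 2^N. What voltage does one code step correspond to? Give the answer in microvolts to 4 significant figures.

Full-scale range = 0.67 V − (-0.67 V) = 1.34 V.
Number of codes = 2^17 = 131072.
LSB = 1.34 V / 2^17 = 10.22 µV.

10.22 µV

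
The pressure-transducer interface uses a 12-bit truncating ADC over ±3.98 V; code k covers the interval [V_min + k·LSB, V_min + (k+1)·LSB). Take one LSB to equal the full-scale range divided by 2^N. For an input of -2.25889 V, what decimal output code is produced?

Span: 3.98 V − (-3.98 V) = 7.96 V. LSB = 7.96 V / 2^12 ≈ 1.943 mV.
V_in − V_min = -2.25889 − (-3.98) = 1.72111 V.
Divide by LSB: 1.72111 × 4096/7.96 = 885.6365.
Truncating gives code 885.

885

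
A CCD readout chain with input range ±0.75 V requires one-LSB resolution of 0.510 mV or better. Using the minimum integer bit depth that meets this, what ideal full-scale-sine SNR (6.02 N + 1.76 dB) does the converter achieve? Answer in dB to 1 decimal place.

Full-scale range = 0.75 V − (-0.75 V) = 1.5 V.
Levels needed ≥ 1.5/0.510 mV = 2941. 2^12 = 4096 suffices, so N_min = 12.
6.02(12) + 1.76 = 74.00 dB.

74.0 dB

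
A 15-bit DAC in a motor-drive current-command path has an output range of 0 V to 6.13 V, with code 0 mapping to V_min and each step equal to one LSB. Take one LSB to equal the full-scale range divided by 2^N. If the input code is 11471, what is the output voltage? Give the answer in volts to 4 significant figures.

V_FS = 6.13 V. LSB = 6.13 V / 2^15.
V_out = 0 + 11471 × (6.13/32768) V
      = 0 V + 2.14591 V = 2.14591 V.

2.146 V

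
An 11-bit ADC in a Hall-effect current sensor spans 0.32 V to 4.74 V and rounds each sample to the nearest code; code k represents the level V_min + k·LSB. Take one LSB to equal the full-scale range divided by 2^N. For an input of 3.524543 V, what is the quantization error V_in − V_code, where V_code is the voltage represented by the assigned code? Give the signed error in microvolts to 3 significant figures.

−389 µV

The full-scale span is 4.74 − (0.32) = 4.42 V. LSB = 4.42 V / 2^11 ≈ 2.158 mV.
Position in LSBs: (3.524543 − (0.32)) × 2048/4.42 = 1484.8199; rounding gives k = 1485.
V_code = 0.32 + (1485/2048) × 4.42 = 3.524931641 V.
Error = V_in − V_code = 3.524543 − (3.524931641) = −389 µV.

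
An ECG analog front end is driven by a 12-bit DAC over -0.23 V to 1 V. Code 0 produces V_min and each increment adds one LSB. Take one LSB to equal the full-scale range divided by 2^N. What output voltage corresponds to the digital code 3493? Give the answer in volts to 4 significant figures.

Full-scale range = 1 V − (-0.23 V) = 1.23 V. LSB = 1.23 V / 2^12.
Output = V_min + (3493/4096) × range = -0.23 + 0.852783 × 1.23 V
      = -0.23 + 1.04892 = 0.818923 V.

0.8189 V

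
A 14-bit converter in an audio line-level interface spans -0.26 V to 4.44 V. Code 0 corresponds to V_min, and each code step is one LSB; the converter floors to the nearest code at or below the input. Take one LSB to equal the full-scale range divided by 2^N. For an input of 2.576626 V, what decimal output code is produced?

Range = 4.44 − (-0.26) = 4.7 V. LSB = 4.7 V / 2^14 ≈ 286.9 µV.
code = ⌊(V_in − V_min)/LSB⌋ = ⌊(V_in − V_min) × 2^14 / range⌋
     = ⌊(2.576626 − (-0.26)) × 16384 / 4.7⌋ = ⌊2.836626 × 16384/4.7⌋
     = ⌊9888.358⌋ = 9888.

9888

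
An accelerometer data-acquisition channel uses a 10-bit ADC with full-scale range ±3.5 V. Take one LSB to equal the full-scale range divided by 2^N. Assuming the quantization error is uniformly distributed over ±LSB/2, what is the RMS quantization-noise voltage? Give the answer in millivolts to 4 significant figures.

The full-scale span is 3.5 − (-3.5) = 7 V.
One LSB is 7 V / 1024 = 6.83594 mV.
RMS of a uniform error over width LSB is LSB/√12 = 1.973 mV.

1.973 mV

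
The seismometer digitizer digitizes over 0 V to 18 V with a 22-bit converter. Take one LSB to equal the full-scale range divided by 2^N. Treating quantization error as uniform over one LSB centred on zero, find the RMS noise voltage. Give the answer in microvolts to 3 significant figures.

Range is 18 V.
LSB = 18 V / 2^22 = 4.2915 µV.
V_rms = LSB/√12 = 4.2915 µV / √12 = 1.24 µV.

1.24 µV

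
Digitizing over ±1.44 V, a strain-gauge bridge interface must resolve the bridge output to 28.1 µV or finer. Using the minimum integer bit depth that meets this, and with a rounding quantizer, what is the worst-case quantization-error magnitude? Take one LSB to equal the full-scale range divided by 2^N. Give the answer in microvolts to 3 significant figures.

11.0 µV

The full-scale span is 1.44 − (-1.44) = 2.88 V.
Need 2^N ≥ 2.88 V / 28.1 µV = 102500 → N_min = 17.
Step size = 2.88/131072 V = 21.973 µV.
Half an LSB is 11.0 µV.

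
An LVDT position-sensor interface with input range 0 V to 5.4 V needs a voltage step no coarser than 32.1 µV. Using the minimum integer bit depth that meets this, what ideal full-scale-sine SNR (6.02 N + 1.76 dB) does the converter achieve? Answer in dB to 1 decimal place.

110.1 dB

Span = 5.4 V.
Levels needed ≥ 5.4/32.1 µV = 168200. 2^18 = 262144 suffices, so N_min = 18.
6.02(18) + 1.76 = 110.12 dB.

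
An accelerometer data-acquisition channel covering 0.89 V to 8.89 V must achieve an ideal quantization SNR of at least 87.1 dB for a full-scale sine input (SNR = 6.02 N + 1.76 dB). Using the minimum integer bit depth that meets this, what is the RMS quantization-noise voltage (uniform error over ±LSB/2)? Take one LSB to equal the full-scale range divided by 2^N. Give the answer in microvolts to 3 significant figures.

Full-scale range = 8.89 V − (0.89 V) = 8 V.
Solving 6.02 N ≥ 87.1 − 1.76: N ≥ 14.176. Round up → N = 15.
Step size = 8/32768 V = 244.14 µV.
RMS noise = LSB/√12 = 70.5 µV.

70.5 µV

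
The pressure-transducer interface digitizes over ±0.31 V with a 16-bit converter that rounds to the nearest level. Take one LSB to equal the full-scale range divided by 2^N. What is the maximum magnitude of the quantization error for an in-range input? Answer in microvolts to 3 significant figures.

4.73 µV

Range = 0.31 − (-0.31) = 0.62 V.
One LSB is 0.62 V / 65536 = 9.4604 µV.
|e|_max = LSB/2 = 4.73 µV.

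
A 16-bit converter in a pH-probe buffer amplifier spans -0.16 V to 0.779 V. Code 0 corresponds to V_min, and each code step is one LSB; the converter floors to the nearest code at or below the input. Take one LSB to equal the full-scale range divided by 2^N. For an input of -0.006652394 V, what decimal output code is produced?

10702

The full-scale span is 0.779 − (-0.16) = 0.939 V. LSB = 0.939 V / 2^16 ≈ 14.33 µV.
(V_in − V_min) × 2^16/range = (-0.006652394 − (-0.16)) × 65536/0.939 = 10702.650.
Floor → code = 10702.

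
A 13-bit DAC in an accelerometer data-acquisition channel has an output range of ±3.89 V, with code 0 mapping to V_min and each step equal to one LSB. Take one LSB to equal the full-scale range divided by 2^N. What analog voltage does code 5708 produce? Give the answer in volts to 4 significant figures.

1.531 V

Full-scale range = 3.89 V − (-3.89 V) = 7.78 V. LSB = 7.78 V / 2^13.
V_out = V_min + code × LSB = -3.89 V + 5708 × 7.78 V / 8192
      = -3.89 + 5.42093 = 1.53093 V.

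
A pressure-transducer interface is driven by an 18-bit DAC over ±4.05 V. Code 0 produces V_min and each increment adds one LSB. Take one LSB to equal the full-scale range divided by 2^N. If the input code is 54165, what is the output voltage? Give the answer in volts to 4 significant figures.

Range = 4.05 − (-4.05) = 8.1 V. LSB = 8.1 V / 2^18.
V_out = V_min + code × LSB = -4.05 V + 54165 × 8.1 V / 262144
      = -4.05 + 1.67365 = -2.37635 V.

-2.376 V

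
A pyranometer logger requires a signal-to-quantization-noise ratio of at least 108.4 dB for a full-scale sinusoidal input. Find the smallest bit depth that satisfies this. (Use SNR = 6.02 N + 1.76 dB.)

Solving 6.02 N ≥ 108.4 − 1.76: N ≥ 17.714. Round up → N = 18.

18 bits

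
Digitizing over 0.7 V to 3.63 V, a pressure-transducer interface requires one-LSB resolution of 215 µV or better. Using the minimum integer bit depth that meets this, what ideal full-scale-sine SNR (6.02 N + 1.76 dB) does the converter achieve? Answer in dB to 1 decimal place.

86.0 dB

Range = 3.63 − (0.7) = 2.93 V.
2.93 V / 215 µV = 13630. Since 2^13 = 8192 and 2^14 = 16384, N = 14.
SNR = 6.02 × 14 + 1.76 = 86.04 dB.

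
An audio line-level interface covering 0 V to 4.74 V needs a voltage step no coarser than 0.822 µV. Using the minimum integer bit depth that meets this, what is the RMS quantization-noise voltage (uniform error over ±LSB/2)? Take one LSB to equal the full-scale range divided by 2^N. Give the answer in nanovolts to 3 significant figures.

Range is 4.74 V.
Need 2^N ≥ 4.74 V / 0.822 µV = 5.766e6 → N_min = 23.
One LSB is 4.74 V / 8388608 = 0.56505 µV.
V_rms = LSB/√12 = 163 nV.

163 nV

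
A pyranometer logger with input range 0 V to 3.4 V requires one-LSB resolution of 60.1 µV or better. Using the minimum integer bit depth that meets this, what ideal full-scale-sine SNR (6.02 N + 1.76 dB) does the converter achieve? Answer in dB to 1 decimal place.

Span = 3.4 V.
3.4 V / 60.1 µV = 56570. Since 2^15 = 32768 and 2^16 = 65536, N = 16.
Ideal SNR at N = 16: 6.02·16 + 1.76 = 98.1 dB.

98.1 dB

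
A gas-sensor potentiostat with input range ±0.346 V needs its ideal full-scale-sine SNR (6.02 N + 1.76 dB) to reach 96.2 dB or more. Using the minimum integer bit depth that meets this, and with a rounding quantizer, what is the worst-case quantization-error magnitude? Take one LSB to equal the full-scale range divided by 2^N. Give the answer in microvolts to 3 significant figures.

5.28 µV

Span: 0.346 V − (-0.346 V) = 0.692 V.
Required N = ⌈(96.2 − 1.76)/6.02⌉ = ⌈15.688⌉ = 16.
Step size = 0.692/65536 V = 10.559 µV.
|e|_max = LSB/2 = 5.28 µV.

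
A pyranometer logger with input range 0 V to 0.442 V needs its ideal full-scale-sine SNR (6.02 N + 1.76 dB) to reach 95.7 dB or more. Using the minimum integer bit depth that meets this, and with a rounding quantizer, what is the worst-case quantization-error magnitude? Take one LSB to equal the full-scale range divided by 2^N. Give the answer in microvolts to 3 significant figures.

V_FS = 0.442 V.
6.02 N + 1.76 ≥ 95.7 gives N ≥ 15.605, so the minimum integer is 16.
LSB = 0.442 V / 2^16 = 6.7444 µV.
Half an LSB is 3.37 µV.

3.37 µV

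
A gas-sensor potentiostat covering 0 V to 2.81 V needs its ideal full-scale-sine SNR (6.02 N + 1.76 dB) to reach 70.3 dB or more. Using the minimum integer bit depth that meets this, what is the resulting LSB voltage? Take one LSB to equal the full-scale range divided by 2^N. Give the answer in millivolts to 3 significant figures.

V_FS = 2.81 V.
Required N = ⌈(70.3 − 1.76)/6.02⌉ = ⌈11.385⌉ = 12.
LSB = 2.81 V / 2^12 = 0.686 mV.

0.686 mV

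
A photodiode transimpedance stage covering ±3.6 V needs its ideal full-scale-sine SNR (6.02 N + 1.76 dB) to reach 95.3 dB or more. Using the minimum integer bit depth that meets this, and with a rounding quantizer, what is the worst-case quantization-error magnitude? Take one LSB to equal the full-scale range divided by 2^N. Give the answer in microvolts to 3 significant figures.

Full-scale range = 3.6 V − (-3.6 V) = 7.2 V.
Solving 6.02 N ≥ 95.3 − 1.76: N ≥ 15.538. Round up → N = 16.
Step size = 7.2/65536 V = 109.86 µV.
Max error for round-to-nearest is LSB/2 = 54.9 µV.

54.9 µV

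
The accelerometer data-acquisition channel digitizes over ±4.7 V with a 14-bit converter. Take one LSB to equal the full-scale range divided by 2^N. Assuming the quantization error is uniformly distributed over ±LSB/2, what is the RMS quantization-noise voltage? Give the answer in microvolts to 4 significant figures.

165.6 µV

Full-scale range = 4.7 V − (-4.7 V) = 9.4 V.
Step size = 9.4/16384 V = 0.573730 mV.
σ_q = LSB/√12 = 0.573730 mV/3.4641 = 165.6 µV.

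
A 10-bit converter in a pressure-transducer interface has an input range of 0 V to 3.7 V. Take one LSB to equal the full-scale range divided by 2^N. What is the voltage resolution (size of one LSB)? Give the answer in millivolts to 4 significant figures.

Span = 3.7 V.
2^10 = 1024 levels.
One LSB is 3.7 V / 1024 = 3.613 mV.

3.613 mV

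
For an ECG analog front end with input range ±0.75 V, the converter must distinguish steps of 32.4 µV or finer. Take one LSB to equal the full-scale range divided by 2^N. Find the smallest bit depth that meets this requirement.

16 bits

Span: 0.75 V − (-0.75 V) = 1.5 V.
Levels needed ≥ 1.5/32.4 µV = 46300. 2^16 = 65536 suffices, so N_min = 16.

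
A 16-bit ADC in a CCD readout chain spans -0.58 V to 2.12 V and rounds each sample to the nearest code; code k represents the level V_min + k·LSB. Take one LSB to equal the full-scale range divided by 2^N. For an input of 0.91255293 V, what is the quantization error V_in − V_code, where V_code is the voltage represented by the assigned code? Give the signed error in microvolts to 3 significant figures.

Full-scale range = 2.12 V − (-0.58 V) = 2.7 V. LSB = 2.7 V / 2^16 ≈ 41.20 µV.
Position in LSBs: (0.91255293 − (-0.58)) × 65536/2.7 = 36228.1292; rounding gives k = 36228.
Reconstructed level: -0.58 + 36228 × 2.7/65536 V = 0.91254760742 V.
Error = V_in − V_code = 0.91255293 − (0.91254760742) = +5.32 µV.

+5.32 µV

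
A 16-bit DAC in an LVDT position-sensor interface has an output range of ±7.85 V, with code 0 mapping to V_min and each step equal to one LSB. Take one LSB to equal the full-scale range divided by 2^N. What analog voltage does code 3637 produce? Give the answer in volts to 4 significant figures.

The full-scale span is 7.85 − (-7.85) = 15.7 V. LSB = 15.7 V / 2^16.
V_out = V_min + code × LSB = -7.85 V + 3637 × 15.7 V / 65536
      = -7.85 V + 0.871291 V = -6.97871 V.

-6.979 V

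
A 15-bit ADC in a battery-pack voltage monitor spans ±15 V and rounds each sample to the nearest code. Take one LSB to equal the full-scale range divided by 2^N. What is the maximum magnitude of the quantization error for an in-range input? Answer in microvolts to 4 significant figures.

457.8 µV

The full-scale span is 15 − (-15) = 30 V.
Step size = 30/32768 V = 0.915527 mV.
|e|_max = LSB/2 = 457.8 µV.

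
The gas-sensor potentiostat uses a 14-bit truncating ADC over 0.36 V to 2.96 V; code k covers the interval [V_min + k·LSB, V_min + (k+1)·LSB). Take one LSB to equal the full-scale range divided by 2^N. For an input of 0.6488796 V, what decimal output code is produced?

1820

Full-scale range = 2.96 V − (0.36 V) = 2.6 V. LSB = 2.6 V / 2^14 ≈ 158.7 µV.
(V_in − V_min) × 2^14/range = (0.6488796 − (0.36)) × 16384/2.6 = 1820.386.
Floor → code = 1820.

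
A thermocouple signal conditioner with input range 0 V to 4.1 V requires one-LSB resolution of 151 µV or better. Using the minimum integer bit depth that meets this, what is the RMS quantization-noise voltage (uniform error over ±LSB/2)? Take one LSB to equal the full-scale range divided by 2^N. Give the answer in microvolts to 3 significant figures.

V_FS = 4.1 V.
Required number of levels: 4.1/151 µV = 27152; smallest N with 2^N ≥ that is 15.
LSB = 4.1 V / 2^15 = 125.12 µV.
σ_q = LSB/√12 = 125.12 µV/3.4641 = 36.1 µV.

36.1 µV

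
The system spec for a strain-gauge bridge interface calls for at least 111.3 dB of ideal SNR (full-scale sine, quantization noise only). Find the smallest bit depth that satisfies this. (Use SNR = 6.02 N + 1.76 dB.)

Required N = ⌈(111.3 − 1.76)/6.02⌉ = ⌈18.196⌉ = 19.

19 bits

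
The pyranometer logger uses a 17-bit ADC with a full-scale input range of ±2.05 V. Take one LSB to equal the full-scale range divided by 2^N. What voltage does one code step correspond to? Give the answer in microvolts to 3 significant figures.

Range = 2.05 − (-2.05) = 4.1 V.
There are 2^17 = 131072 steps.
Step size = 4.1/131072 V = 31.3 µV.

31.3 µV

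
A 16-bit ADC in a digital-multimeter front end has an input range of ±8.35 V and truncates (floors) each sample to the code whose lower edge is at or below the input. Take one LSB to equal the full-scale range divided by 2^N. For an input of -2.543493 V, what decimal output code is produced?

22786

Full-scale range = 8.35 V − (-8.35 V) = 16.7 V. LSB = 16.7 V / 2^16 ≈ 254.8 µV.
V_in − V_min = -2.543493 − (-8.35) = 5.806507 V.
Divide by LSB: 5.806507 × 65536/16.7 = 22786.5415.
Truncating gives code 22786.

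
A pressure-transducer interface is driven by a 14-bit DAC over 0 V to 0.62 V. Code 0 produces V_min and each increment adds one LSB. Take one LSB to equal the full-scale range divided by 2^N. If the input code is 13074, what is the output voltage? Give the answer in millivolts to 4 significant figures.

V_FS = 0.62 V. LSB = 0.62 V / 2^14.
V_out = V_min + code × LSB = 0 V + 13074 × 0.62 V / 16384
      = 0 V + 0.494744 V = 0.494744 V.

494.7 mV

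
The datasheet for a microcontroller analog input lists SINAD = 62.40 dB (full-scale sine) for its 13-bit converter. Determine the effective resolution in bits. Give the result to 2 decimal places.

ENOB = (SINAD − 1.76) / 6.02 = (62.40 − 1.76) / 6.02 = 60.64 / 6.02 = 10.0731.

10.07 bits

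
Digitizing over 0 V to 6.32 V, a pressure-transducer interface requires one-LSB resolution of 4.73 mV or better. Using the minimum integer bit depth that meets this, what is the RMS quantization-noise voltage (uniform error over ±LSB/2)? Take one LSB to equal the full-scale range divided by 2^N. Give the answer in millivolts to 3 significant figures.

Span = 6.32 V.
6.32 V / 4.73 mV = 1336. Since 2^10 = 1024 and 2^11 = 2048, N = 11.
One LSB is 6.32 V / 2048 = 3.0859 mV.
σ_q = LSB/√12 = 3.0859 mV/3.4641 = 0.891 mV.

0.891 mV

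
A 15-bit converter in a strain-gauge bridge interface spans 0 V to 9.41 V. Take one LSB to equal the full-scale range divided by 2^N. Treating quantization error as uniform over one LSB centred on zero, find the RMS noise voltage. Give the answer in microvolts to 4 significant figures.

82.90 µV

Full-scale range = 9.41 V.
Step size = 9.41/32768 V = 287.170 µV.
σ_q = LSB/√12 = 287.170 µV/3.4641 = 82.90 µV.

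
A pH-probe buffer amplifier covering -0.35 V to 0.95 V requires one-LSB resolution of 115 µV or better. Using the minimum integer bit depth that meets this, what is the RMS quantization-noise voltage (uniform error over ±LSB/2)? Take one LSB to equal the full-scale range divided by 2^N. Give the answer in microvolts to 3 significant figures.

Range = 0.95 − (-0.35) = 1.3 V.
1.3 V / 115 µV = 11300. Since 2^13 = 8192 and 2^14 = 16384, N = 14.
One LSB is 1.3 V / 16384 = 79.346 µV.
RMS noise = LSB/√12 = 22.9 µV.

22.9 µV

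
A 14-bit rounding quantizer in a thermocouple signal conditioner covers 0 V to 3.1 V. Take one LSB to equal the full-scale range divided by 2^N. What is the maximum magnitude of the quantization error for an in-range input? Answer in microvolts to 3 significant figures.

V_FS = 3.1 V.
LSB = 3.1 V / 2^14 = 189.21 µV.
|e|_max = LSB/2 = 94.6 µV.

94.6 µV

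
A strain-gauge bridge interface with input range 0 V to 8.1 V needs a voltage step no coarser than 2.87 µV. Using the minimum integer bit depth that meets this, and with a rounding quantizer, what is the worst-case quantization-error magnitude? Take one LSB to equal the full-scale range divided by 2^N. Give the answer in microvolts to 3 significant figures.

Full-scale range = 8.1 V.
Required number of levels: 8.1/2.87 µV = 2.8223e6; smallest N with 2^N ≥ that is 22.
One LSB is 8.1 V / 4194304 = 1.9312 µV.
|e|_max = LSB/2 = 0.966 µV.

0.966 µV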